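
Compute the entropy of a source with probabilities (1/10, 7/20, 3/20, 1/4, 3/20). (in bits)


H = -sum(p_i * log2(p_i)). Terms: -(1/10)*log2(1/10) = 0.332193; -(7/20)*log2(7/20) = 0.530101; -(3/20)*log2(3/20) = 0.410545; -(1/4)*log2(1/4) = 0.500000; -(3/20)*log2(3/20) = 0.410545. H = 0.332193 + 0.530101 + 0.410545 + 0.500000 + 0.410545 = 2.1834

2.1834 bits


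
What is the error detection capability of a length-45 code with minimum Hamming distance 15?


Detection capability = d_min - 1 = 15 - 1 = 14

14 errors


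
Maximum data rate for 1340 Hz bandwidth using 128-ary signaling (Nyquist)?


Rate = 2 * B * log2(M) = 2 * 1340 * 7.0 = 18760.0

18760.0 bps


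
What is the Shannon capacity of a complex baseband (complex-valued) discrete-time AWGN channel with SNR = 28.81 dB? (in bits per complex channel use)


SNR_linear = 10^(28.81/10) = 760.3263; C = log2(1 + SNR_linear) = log2(1 + 760.3263) = 9.5724

9.5724 bits/channel use


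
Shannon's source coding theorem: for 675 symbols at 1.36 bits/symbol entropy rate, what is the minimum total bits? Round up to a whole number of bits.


Minimum bits >= n * H = 675 * 1.36 = 918.0, rounded up to a whole number of bits = 918

918 bits


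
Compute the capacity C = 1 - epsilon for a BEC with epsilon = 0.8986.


C = 1 - epsilon = 1 - 0.8986 = 0.1014

0.1014 bits


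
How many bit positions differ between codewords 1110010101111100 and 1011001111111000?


Count differing positions: . ^ . ^ . ^ ^ . ^ . . . . ^ . . = 6 differences

6


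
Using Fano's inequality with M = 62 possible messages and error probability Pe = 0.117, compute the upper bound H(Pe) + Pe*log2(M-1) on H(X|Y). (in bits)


H(Pe) = -Pe*log2(Pe) - (1-Pe)*log2(1-Pe) = -0.117*log2(0.117) - 0.883*log2(0.883) = 0.362164 + 0.158511 = 0.5207. Pe*log2(M-1) = 0.117*log2(61) = 0.693896. Bound = H(Pe) + Pe*log2(M-1) = 0.362164 + 0.158511 + 0.693896 = 1.2146

1.2146 bits


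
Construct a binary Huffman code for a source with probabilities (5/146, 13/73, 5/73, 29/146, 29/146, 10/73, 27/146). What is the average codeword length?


Huffman construction (repeatedly merge the two least-probable nodes; each merge adds 1 bit to every symbol beneath it): 5/146 + 5/73 = 15/146; 15/146 + 10/73 = 35/146; 13/73 + 27/146 = 53/146; 29/146 + 29/146 = 29/73; 35/146 + 53/146 = 44/73; 29/73 + 44/73 = 1. Resulting codeword lengths (in the order the probabilities were given): (4, 3, 4, 2, 2, 3, 3). L_avg = sum(p_i * l_i) = 5/146*4 + 13/73*3 + 5/73*4 + 29/146*2 + 29/146*2 + 10/73*3 + 27/146*3 = 395/146 = 2.7055

2.7055 bits


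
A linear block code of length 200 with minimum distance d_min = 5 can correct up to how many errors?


Correction capability = floor((d-1)/2) = floor((5-1)/2) = 2

2 errors


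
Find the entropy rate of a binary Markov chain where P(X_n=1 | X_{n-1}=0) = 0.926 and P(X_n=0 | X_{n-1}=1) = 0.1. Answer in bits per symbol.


Stationary distribution: pi_0 = p10/(p01+p10) = 0.0975, pi_1 = 0.9025. Entropy rate H' = pi_0*H(p01) + pi_1*H(p10) = 0.0975*0.3807 + 0.9025*0.469 = 0.4604

0.4604 bits/symbol


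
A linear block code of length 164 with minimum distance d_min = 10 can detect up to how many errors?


Detection capability = d_min - 1 = 10 - 1 = 9

9 errors


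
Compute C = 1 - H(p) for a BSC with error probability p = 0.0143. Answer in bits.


H(p) = -p*log2(p) - (1-p)*log2(1-p) = -0.0143*log2(0.0143) - 0.9857*log2(0.9857) = 0.087628 + 0.020482 = 0.1081. C = 1 - H(p) = 1 - 0.1081 = 0.8919

0.8919 bits


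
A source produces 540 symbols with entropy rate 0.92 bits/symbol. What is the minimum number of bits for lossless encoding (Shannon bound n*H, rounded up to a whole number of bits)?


Minimum bits >= n * H = 540 * 0.92 = 496.8, rounded up to a whole number of bits = 497

497 bits


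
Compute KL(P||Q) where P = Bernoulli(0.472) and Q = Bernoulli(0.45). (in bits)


KL = p*log2(p/q) + (1-p)*log2((1-p)/(1-q)) = 0.472*log2(0.472/0.45) + 0.528*log2(0.528/0.55) = 0.0014

0.0014 bits


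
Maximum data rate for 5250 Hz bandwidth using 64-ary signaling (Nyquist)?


Rate = 2 * B * log2(M) = 2 * 5250 * 6.0 = 63000.0

63000.0 bps


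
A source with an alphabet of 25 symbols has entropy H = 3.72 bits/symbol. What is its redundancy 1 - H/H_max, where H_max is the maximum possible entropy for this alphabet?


H_max = log2(K) = log2(25) = 4.6439 bits/symbol. Redundancy = 1 - H/H_max = 1 - 3.72/4.6439 = 1 - 0.8011 = 0.1989

0.1989


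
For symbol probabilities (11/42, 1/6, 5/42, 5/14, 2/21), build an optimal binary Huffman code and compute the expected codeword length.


Huffman construction (repeatedly merge the two least-probable nodes; each merge adds 1 bit to every symbol beneath it): 2/21 + 5/42 = 3/14; 1/6 + 3/14 = 8/21; 11/42 + 5/14 = 13/21; 8/21 + 13/21 = 1. Resulting codeword lengths (in the order the probabilities were given): (2, 2, 3, 2, 3). L_avg = sum(p_i * l_i) = 11/42*2 + 1/6*2 + 5/42*3 + 5/14*2 + 2/21*3 = 31/14 = 2.2143

2.2143 bits


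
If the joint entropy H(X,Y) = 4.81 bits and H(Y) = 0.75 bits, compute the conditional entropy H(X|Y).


H(X|Y) = H(X,Y) - H(Y) = 4.81 - 0.75 = 4.06

4.06 bits


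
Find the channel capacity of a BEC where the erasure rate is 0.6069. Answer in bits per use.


C = 1 - epsilon = 1 - 0.6069 = 0.3931

0.3931 bits


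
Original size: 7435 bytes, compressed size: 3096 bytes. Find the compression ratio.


Ratio = original / compressed = 7435 / 3096 = 2.4015

2.4015


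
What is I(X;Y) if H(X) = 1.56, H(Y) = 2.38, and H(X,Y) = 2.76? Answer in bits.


I(X;Y) = H(X) + H(Y) - H(X,Y) = 1.56 + 2.38 - 2.76 = 1.18

1.18 bits


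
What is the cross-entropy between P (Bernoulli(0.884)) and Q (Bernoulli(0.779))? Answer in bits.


H(P,Q) = -p*log2(q) - (1-p)*log2(1-q). -0.884*log2(0.779) = 0.318509; -0.116*log2(0.221) = 0.252634. H(P,Q) = 0.318509 + 0.252634 = 0.5711

0.5711 bits


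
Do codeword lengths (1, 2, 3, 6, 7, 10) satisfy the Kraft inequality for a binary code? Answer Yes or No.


Kraft sum = sum(2^(-l_i)) = 0.8994, need <= 1. Result: satisfied (a binary prefix-free code with these lengths exists)

Yes


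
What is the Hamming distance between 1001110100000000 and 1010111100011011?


Count differing positions: . . ^ ^ . . ^ . . . . ^ ^ . ^ ^ = 7 differences

7


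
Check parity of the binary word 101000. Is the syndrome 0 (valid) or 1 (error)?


Syndrome = XOR of all bits = 1 XOR 0 XOR 1 XOR 0 XOR 0 XOR 0 = 0

0


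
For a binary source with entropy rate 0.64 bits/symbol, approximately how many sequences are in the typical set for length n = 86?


log2|A_typical| = nH = 86 * 0.64 = 55.04, so |A_typical| ~ 2^55.04 = 3.704e+16

3.704e+16


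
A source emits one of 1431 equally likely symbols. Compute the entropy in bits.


H = log2(n) = log2(1431) = 10.4828

10.4828 bits


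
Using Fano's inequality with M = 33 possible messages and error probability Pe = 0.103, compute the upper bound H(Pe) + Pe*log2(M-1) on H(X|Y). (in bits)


H(Pe) = -Pe*log2(Pe) - (1-Pe)*log2(1-Pe) = -0.103*log2(0.103) - 0.897*log2(0.897) = 0.337766 + 0.140668 = 0.4784. Pe*log2(M-1) = 0.103*log2(32) = 0.515000. Bound = H(Pe) + Pe*log2(M-1) = 0.337766 + 0.140668 + 0.515000 = 0.9934

0.9934 bits


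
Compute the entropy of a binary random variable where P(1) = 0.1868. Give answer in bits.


H = -p*log2(p) - (1-p)*log2(1-p). -0.1868*log2(0.1868) = 0.452137; -0.8132*log2(0.8132) = 0.242592. H = 0.452137 + 0.242592 = 0.6947

0.6947 bits


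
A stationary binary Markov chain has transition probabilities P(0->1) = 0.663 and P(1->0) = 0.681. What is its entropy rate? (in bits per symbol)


Stationary distribution: pi_0 = p10/(p01+p10) = 0.5067, pi_1 = 0.4933. Entropy rate H' = pi_0*H(p01) + pi_1*H(p10) = 0.5067*0.9219 + 0.4933*0.9033 = 0.9127

0.9127 bits/symbol


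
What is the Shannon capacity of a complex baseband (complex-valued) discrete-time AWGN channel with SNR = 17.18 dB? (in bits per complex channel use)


SNR_linear = 10^(17.18/10) = 52.2396; C = log2(1 + SNR_linear) = log2(1 + 52.2396) = 5.7344

5.7344 bits/channel use


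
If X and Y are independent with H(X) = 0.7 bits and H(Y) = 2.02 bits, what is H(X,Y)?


For independent variables, H(X,Y) = H(X) + H(Y) = 0.7 + 2.02 = 2.72

2.72 bits


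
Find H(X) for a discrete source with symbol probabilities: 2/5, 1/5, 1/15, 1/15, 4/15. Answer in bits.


H = -sum(p_i * log2(p_i)). Terms: -(2/5)*log2(2/5) = 0.528771; -(1/5)*log2(1/5) = 0.464386; -(1/15)*log2(1/15) = 0.260459; -(1/15)*log2(1/15) = 0.260459; -(4/15)*log2(4/15) = 0.508504. H = 0.528771 + 0.464386 + 0.260459 + 0.260459 + 0.508504 = 2.0226

2.0226 bits


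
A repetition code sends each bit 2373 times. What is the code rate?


Rate = k/n = 1/2373

1/2373


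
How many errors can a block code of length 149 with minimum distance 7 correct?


Correction capability = floor((d-1)/2) = floor((7-1)/2) = 3

3 errors


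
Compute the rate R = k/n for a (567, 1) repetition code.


Rate = k/n = 1/567

1/567


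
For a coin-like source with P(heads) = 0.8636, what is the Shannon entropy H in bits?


H = -p*log2(p) - (1-p)*log2(1-p). -0.8636*log2(0.8636) = 0.182707; -0.1364*log2(0.1364) = 0.392025. H = 0.182707 + 0.392025 = 0.5747

0.5747 bits


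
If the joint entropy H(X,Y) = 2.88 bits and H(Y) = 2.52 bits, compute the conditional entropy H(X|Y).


H(X|Y) = H(X,Y) - H(Y) = 2.88 - 2.52 = 0.36

0.36 bits


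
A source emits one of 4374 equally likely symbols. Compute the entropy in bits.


H = log2(n) = log2(4374) = 12.0947

12.0947 bits


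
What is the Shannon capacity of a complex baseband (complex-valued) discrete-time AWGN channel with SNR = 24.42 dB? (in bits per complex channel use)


SNR_linear = 10^(24.42/10) = 276.6942; C = log2(1 + SNR_linear) = log2(1 + 276.6942) = 8.1174

8.1174 bits/channel use


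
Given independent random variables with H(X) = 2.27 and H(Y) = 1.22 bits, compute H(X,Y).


For independent variables, H(X,Y) = H(X) + H(Y) = 2.27 + 1.22 = 3.49

3.49 bits


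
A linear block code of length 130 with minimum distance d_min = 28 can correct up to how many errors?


Correction capability = floor((d-1)/2) = floor((28-1)/2) = 13

13 errors


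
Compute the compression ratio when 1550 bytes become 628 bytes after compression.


Ratio = original / compressed = 1550 / 628 = 2.4682

2.4682


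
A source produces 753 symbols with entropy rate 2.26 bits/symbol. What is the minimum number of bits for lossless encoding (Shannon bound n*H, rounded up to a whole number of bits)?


Minimum bits >= n * H = 753 * 2.26 = 1701.78, rounded up to a whole number of bits = 1702

1702 bits


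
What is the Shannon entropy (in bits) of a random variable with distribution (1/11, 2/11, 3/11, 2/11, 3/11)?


H = -sum(p_i * log2(p_i)). Terms: -(1/11)*log2(1/11) = 0.314494; -(2/11)*log2(2/11) = 0.447169; -(3/11)*log2(3/11) = 0.511219; -(2/11)*log2(2/11) = 0.447169; -(3/11)*log2(3/11) = 0.511219. H = 0.314494 + 0.447169 + 0.511219 + 0.447169 + 0.511219 = 2.2313

2.2313 bits


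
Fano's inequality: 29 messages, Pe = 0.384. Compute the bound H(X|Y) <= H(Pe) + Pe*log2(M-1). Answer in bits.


H(Pe) = -Pe*log2(Pe) - (1-Pe)*log2(1-Pe) = -0.384*log2(0.384) - 0.616*log2(0.616) = 0.530236 + 0.430583 = 0.9608. Pe*log2(M-1) = 0.384*log2(28) = 1.846024. Bound = H(Pe) + Pe*log2(M-1) = 0.530236 + 0.430583 + 1.846024 = 2.8068

2.8068 bits


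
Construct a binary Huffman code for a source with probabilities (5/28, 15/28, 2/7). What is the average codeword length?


Huffman construction (repeatedly merge the two least-probable nodes; each merge adds 1 bit to every symbol beneath it): 5/28 + 2/7 = 13/28; 13/28 + 15/28 = 1. Resulting codeword lengths (in the order the probabilities were given): (2, 1, 2). L_avg = sum(p_i * l_i) = 5/28*2 + 15/28*1 + 2/7*2 = 41/28 = 1.4643

1.4643 bits


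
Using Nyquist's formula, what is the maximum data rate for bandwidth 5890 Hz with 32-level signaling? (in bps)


Rate = 2 * B * log2(M) = 2 * 5890 * 5.0 = 58900.0

58900.0 bps


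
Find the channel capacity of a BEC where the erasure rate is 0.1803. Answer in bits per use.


C = 1 - epsilon = 1 - 0.1803 = 0.8197

0.8197 bits


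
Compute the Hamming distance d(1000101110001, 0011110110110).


Count differing positions: ^ . ^ ^ . ^ ^ . . . ^ ^ ^ = 8 differences

8


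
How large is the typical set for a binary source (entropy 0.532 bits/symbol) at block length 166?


log2|A_typical| = nH = 166 * 0.532 = 88.312, so |A_typical| ~ 2^88.312 = 3.842e+26

3.842e+26


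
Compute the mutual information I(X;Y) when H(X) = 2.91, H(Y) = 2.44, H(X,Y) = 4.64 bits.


I(X;Y) = H(X) + H(Y) - H(X,Y) = 2.91 + 2.44 - 4.64 = 0.71

0.71 bits


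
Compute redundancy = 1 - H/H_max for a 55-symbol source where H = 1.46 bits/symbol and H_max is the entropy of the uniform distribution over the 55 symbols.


H_max = log2(K) = log2(55) = 5.7814 bits/symbol. Redundancy = 1 - H/H_max = 1 - 1.46/5.7814 = 1 - 0.2525 = 0.7475

0.7475


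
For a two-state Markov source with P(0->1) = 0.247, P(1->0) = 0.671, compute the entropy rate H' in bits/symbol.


Stationary distribution: pi_0 = p10/(p01+p10) = 0.7309, pi_1 = 0.2691. Entropy rate H' = pi_0*H(p01) + pi_1*H(p10) = 0.7309*0.8065 + 0.2691*0.9139 = 0.8354

0.8354 bits/symbol


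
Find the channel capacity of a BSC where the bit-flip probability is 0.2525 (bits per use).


H(p) = -p*log2(p) - (1-p)*log2(1-p) = -0.2525*log2(0.2525) - 0.7475*log2(0.7475) = 0.501375 + 0.313841 = 0.8152. C = 1 - H(p) = 1 - 0.8152 = 0.1848

0.1848 bits


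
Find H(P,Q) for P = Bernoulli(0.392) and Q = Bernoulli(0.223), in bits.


H(P,Q) = -p*log2(q) - (1-p)*log2(1-q). -0.392*log2(0.223) = 0.848635; -0.608*log2(0.777) = 0.221320. H(P,Q) = 0.848635 + 0.221320 = 1.07

1.07 bits


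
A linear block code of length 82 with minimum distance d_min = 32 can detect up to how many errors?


Detection capability = d_min - 1 = 32 - 1 = 31

31 errors


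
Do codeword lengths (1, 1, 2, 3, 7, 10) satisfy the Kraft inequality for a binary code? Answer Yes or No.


Kraft sum = sum(2^(-l_i)) = 1.3838, need <= 1. Result: violated (a binary prefix-free code with these lengths cannot exist)

No


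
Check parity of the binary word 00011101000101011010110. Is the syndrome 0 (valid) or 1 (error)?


Syndrome = XOR of all bits = 0 XOR 0 XOR 0 XOR 1 XOR 1 XOR 1 XOR 0 XOR 1 XOR 0 XOR 0 XOR 0 XOR 1 XOR 0 XOR 1 XOR 0 XOR 1 XOR 1 XOR 0 XOR 1 XOR 0 XOR 1 XOR 1 XOR 0 = 1

1


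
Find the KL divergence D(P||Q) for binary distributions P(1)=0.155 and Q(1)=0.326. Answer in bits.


KL = p*log2(p/q) + (1-p)*log2((1-p)/(1-q)) = 0.155*log2(0.155/0.326) + 0.845*log2(0.845/0.674) = 0.1094

0.1094 bits


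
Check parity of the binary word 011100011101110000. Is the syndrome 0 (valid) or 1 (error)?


Syndrome = XOR of all bits = 0 XOR 1 XOR 1 XOR 1 XOR 0 XOR 0 XOR 0 XOR 1 XOR 1 XOR 1 XOR 0 XOR 1 XOR 1 XOR 1 XOR 0 XOR 0 XOR 0 XOR 0 = 1

1


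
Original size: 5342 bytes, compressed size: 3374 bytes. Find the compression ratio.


Ratio = original / compressed = 5342 / 3374 = 1.5833

1.5833


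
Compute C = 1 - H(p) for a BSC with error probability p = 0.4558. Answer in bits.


H(p) = -p*log2(p) - (1-p)*log2(1-p) = -0.4558*log2(0.4558) - 0.5442*log2(0.5442) = 0.516662 + 0.477694 = 0.9944. C = 1 - H(p) = 1 - 0.9944 = 0.0056

0.0056 bits


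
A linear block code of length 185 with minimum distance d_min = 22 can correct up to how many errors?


Correction capability = floor((d-1)/2) = floor((22-1)/2) = 10

10 errors


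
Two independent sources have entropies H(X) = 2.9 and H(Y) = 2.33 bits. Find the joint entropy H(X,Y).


For independent variables, H(X,Y) = H(X) + H(Y) = 2.9 + 2.33 = 5.23

5.23 bits


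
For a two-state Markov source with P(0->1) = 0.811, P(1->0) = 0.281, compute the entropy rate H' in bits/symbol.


Stationary distribution: pi_0 = p10/(p01+p10) = 0.2573, pi_1 = 0.7427. Entropy rate H' = pi_0*H(p01) + pi_1*H(p10) = 0.2573*0.6994 + 0.7427*0.8568 = 0.8163

0.8163 bits/symbol


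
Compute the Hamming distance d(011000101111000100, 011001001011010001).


Count differing positions: . . . . . ^ ^ . . ^ . . . ^ . ^ . ^ = 6 differences

6


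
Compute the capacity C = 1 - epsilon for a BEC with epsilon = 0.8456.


C = 1 - epsilon = 1 - 0.8456 = 0.1544

0.1544 bits


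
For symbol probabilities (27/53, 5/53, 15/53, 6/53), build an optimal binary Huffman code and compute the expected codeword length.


Huffman construction (repeatedly merge the two least-probable nodes; each merge adds 1 bit to every symbol beneath it): 5/53 + 6/53 = 11/53; 11/53 + 15/53 = 26/53; 26/53 + 27/53 = 1. Resulting codeword lengths (in the order the probabilities were given): (1, 3, 2, 3). L_avg = sum(p_i * l_i) = 27/53*1 + 5/53*3 + 15/53*2 + 6/53*3 = 90/53 = 1.6981

1.6981 bits


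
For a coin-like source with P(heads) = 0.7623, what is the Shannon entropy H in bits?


H = -p*log2(p) - (1-p)*log2(1-p). -0.7623*log2(0.7623) = 0.298493; -0.2377*log2(0.2377) = 0.492701. H = 0.298493 + 0.492701 = 0.7912

0.7912 bits


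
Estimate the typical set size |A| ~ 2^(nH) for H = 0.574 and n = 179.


log2|A_typical| = nH = 179 * 0.574 = 102.746, so |A_typical| ~ 2^102.746 = 8.504e+30

8.504e+30


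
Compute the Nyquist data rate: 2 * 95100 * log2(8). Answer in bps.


Rate = 2 * B * log2(M) = 2 * 95100 * 3.0 = 570600.0

570600.0 bps


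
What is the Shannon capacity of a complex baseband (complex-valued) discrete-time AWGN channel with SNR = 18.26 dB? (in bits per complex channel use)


SNR_linear = 10^(18.26/10) = 66.9885; C = log2(1 + SNR_linear) = log2(1 + 66.9885) = 6.0872

6.0872 bits/channel use


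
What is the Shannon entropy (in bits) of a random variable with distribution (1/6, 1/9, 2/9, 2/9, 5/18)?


H = -sum(p_i * log2(p_i)). Terms: -(1/6)*log2(1/6) = 0.430827; -(1/9)*log2(1/9) = 0.352214; -(2/9)*log2(2/9) = 0.482206; -(2/9)*log2(2/9) = 0.482206; -(5/18)*log2(5/18) = 0.513332. H = 0.430827 + 0.352214 + 0.482206 + 0.482206 + 0.513332 = 2.2608

2.2608 bits


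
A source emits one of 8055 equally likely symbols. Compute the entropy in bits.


H = log2(n) = log2(8055) = 12.9757

12.9757 bits


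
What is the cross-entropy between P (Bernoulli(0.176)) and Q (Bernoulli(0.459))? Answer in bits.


H(P,Q) = -p*log2(q) - (1-p)*log2(1-q). -0.176*log2(0.459) = 0.197724; -0.824*log2(0.541) = 0.730311. H(P,Q) = 0.197724 + 0.730311 = 0.928

0.928 bits


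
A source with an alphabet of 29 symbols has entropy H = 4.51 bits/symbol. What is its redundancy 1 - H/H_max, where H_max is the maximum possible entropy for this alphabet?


H_max = log2(K) = log2(29) = 4.858 bits/symbol. Redundancy = 1 - H/H_max = 1 - 4.51/4.858 = 1 - 0.9284 = 0.0716

0.0716


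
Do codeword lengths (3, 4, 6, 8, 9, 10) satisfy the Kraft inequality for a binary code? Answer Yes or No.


Kraft sum = sum(2^(-l_i)) = 0.21, need <= 1. Result: satisfied (a binary prefix-free code with these lengths exists)

Yes


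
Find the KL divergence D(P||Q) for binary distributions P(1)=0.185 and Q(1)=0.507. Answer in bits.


KL = p*log2(p/q) + (1-p)*log2((1-p)/(1-q)) = 0.185*log2(0.185/0.507) + 0.815*log2(0.815/0.493) = 0.322

0.322 bits


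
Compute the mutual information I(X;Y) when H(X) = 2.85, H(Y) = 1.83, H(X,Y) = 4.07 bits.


I(X;Y) = H(X) + H(Y) - H(X,Y) = 2.85 + 1.83 - 4.07 = 0.61

0.61 bits


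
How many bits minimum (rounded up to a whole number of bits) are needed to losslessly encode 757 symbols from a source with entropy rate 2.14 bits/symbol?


Minimum bits >= n * H = 757 * 2.14 = 1619.98, rounded up to a whole number of bits = 1620

1620 bits


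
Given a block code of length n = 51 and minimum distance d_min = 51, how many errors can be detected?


Detection capability = d_min - 1 = 51 - 1 = 50

50 errors


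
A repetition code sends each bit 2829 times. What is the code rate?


Rate = k/n = 1/2829

1/2829


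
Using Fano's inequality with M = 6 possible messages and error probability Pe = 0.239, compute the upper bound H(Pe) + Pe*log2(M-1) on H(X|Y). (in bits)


H(Pe) = -Pe*log2(Pe) - (1-Pe)*log2(1-Pe) = -0.239*log2(0.239) - 0.761*log2(0.761) = 0.493515 + 0.299858 = 0.7934. Pe*log2(M-1) = 0.239*log2(5) = 0.554941. Bound = H(Pe) + Pe*log2(M-1) = 0.493515 + 0.299858 + 0.554941 = 1.3483

1.3483 bits


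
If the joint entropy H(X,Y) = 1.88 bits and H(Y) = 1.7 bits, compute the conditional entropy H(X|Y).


H(X|Y) = H(X,Y) - H(Y) = 1.88 - 1.7 = 0.18

0.18 bits


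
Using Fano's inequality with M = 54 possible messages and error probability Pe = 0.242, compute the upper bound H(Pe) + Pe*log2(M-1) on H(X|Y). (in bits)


H(Pe) = -Pe*log2(Pe) - (1-Pe)*log2(1-Pe) = -0.242*log2(0.242) - 0.758*log2(0.758) = 0.495355 + 0.302996 = 0.7984. Pe*log2(M-1) = 0.242*log2(53) = 1.386157. Bound = H(Pe) + Pe*log2(M-1) = 0.495355 + 0.302996 + 1.386157 = 2.1845

2.1845 bits


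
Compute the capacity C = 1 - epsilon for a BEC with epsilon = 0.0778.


C = 1 - epsilon = 1 - 0.0778 = 0.9222

0.9222 bits


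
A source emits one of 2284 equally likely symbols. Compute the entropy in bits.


H = log2(n) = log2(2284) = 11.1573

11.1573 bits


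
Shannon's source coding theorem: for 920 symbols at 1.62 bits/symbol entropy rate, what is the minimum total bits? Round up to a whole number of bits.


Minimum bits >= n * H = 920 * 1.62 = 1490.4, rounded up to a whole number of bits = 1491

1491 bits


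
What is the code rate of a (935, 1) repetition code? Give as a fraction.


Rate = k/n = 1/935

1/935


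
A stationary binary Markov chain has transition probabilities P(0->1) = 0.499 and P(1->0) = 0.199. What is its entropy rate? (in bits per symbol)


Stationary distribution: pi_0 = p10/(p01+p10) = 0.2851, pi_1 = 0.7149. Entropy rate H' = pi_0*H(p01) + pi_1*H(p10) = 0.2851*1.0 + 0.7149*0.7199 = 0.7998

0.7998 bits/symbol


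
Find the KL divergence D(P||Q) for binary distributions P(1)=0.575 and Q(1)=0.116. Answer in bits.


KL = p*log2(p/q) + (1-p)*log2((1-p)/(1-q)) = 0.575*log2(0.575/0.116) + 0.425*log2(0.425/0.884) = 0.8789

0.8789 bits


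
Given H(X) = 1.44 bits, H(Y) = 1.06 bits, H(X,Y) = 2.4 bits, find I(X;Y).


I(X;Y) = H(X) + H(Y) - H(X,Y) = 1.44 + 1.06 - 2.4 = 0.1

0.1 bits


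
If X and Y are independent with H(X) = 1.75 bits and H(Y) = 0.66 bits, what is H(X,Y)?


For independent variables, H(X,Y) = H(X) + H(Y) = 1.75 + 0.66 = 2.41

2.41 bits


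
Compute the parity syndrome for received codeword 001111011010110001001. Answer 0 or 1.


Syndrome = XOR of all bits = 0 XOR 0 XOR 1 XOR 1 XOR 1 XOR 1 XOR 0 XOR 1 XOR 1 XOR 0 XOR 1 XOR 0 XOR 1 XOR 1 XOR 0 XOR 0 XOR 0 XOR 1 XOR 0 XOR 0 XOR 1 = 1

1


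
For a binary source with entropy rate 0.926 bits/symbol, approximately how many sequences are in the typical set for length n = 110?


log2|A_typical| = nH = 110 * 0.926 = 101.86, so |A_typical| ~ 2^101.86 = 4.602e+30

4.602e+30


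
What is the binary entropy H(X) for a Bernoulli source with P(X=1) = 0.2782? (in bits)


H = -p*log2(p) - (1-p)*log2(1-p). -0.2782*log2(0.2782) = 0.513503; -0.7218*log2(0.7218) = 0.339483. H = 0.513503 + 0.339483 = 0.853

0.853 bits


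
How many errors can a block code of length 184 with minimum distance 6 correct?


Correction capability = floor((d-1)/2) = floor((6-1)/2) = 2

2 errors


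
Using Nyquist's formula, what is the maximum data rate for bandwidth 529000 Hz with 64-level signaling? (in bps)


Rate = 2 * B * log2(M) = 2 * 529000 * 6.0 = 6348000.0

6348000.0 bps


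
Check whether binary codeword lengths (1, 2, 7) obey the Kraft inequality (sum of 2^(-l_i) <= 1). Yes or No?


Kraft sum = sum(2^(-l_i)) = 0.7578, need <= 1. Result: satisfied (a binary prefix-free code with these lengths exists)

Yes


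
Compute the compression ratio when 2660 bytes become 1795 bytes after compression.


Ratio = original / compressed = 2660 / 1795 = 1.4819

1.4819


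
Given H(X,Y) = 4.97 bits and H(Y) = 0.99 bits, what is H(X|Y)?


H(X|Y) = H(X,Y) - H(Y) = 4.97 - 0.99 = 3.98

3.98 bits


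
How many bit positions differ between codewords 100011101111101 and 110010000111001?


Count differing positions: . ^ . . . ^ ^ . ^ . . . ^ . . = 5 differences

5


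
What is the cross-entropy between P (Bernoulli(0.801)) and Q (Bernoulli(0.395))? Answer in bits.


H(P,Q) = -p*log2(q) - (1-p)*log2(1-q). -0.801*log2(0.395) = 1.073400; -0.199*log2(0.605) = 0.144274. H(P,Q) = 1.073400 + 0.144274 = 1.2177

1.2177 bits


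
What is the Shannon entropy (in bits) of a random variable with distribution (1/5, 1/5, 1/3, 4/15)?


H = -sum(p_i * log2(p_i)). Terms: -(1/5)*log2(1/5) = 0.464386; -(1/5)*log2(1/5) = 0.464386; -(1/3)*log2(1/3) = 0.528321; -(4/15)*log2(4/15) = 0.508504. H = 0.464386 + 0.464386 + 0.528321 + 0.508504 = 1.9656

1.9656 bits


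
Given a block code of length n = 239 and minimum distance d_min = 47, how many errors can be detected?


Detection capability = d_min - 1 = 47 - 1 = 46

46 errors


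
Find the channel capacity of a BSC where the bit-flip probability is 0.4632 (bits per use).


H(p) = -p*log2(p) - (1-p)*log2(1-p) = -0.4632*log2(0.4632) - 0.5368*log2(0.5368) = 0.514288 + 0.481801 = 0.9961. C = 1 - H(p) = 1 - 0.9961 = 0.0039

0.0039 bits


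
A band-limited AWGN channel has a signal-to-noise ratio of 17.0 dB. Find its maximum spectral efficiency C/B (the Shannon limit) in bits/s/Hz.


SNR_linear = 10^(17.0/10) = 50.1187; C/B = log2(1 + SNR_linear) = log2(1 + 50.1187) = 5.6758

5.6758 bits/s/Hz


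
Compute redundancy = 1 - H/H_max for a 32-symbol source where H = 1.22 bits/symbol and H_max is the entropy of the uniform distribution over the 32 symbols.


H_max = log2(K) = log2(32) = 5.0 bits/symbol. Redundancy = 1 - H/H_max = 1 - 1.22/5.0 = 1 - 0.244 = 0.756

0.756


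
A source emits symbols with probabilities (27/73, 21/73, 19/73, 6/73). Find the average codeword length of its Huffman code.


Huffman construction (repeatedly merge the two least-probable nodes; each merge adds 1 bit to every symbol beneath it): 6/73 + 19/73 = 25/73; 21/73 + 25/73 = 46/73; 27/73 + 46/73 = 1. Resulting codeword lengths (in the order the probabilities were given): (1, 2, 3, 3). L_avg = sum(p_i * l_i) = 27/73*1 + 21/73*2 + 19/73*3 + 6/73*3 = 144/73 = 1.9726

1.9726 bits


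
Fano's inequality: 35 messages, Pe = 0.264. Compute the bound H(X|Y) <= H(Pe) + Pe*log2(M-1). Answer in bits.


H(Pe) = -Pe*log2(Pe) - (1-Pe)*log2(1-Pe) = -0.264*log2(0.264) - 0.736*log2(0.736) = 0.507247 + 0.325476 = 0.8327. Pe*log2(M-1) = 0.264*log2(34) = 1.343090. Bound = H(Pe) + Pe*log2(M-1) = 0.507247 + 0.325476 + 1.343090 = 2.1758

2.1758 bits


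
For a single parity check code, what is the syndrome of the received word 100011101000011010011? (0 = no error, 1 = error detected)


Syndrome = XOR of all bits = 1 XOR 0 XOR 0 XOR 0 XOR 1 XOR 1 XOR 1 XOR 0 XOR 1 XOR 0 XOR 0 XOR 0 XOR 0 XOR 1 XOR 1 XOR 0 XOR 1 XOR 0 XOR 0 XOR 1 XOR 1 = 0

0


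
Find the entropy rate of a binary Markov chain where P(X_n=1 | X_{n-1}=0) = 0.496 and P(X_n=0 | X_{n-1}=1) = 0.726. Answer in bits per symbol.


Stationary distribution: pi_0 = p10/(p01+p10) = 0.5941, pi_1 = 0.4059. Entropy rate H' = pi_0*H(p01) + pi_1*H(p10) = 0.5941*1.0 + 0.4059*0.8471 = 0.9379

0.9379 bits/symbol


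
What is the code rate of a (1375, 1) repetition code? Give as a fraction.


Rate = k/n = 1/1375

1/1375


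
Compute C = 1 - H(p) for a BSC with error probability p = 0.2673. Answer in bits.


H(p) = -p*log2(p) - (1-p)*log2(1-p) = -0.2673*log2(0.2673) - 0.7327*log2(0.7327) = 0.508797 + 0.328767 = 0.8376. C = 1 - H(p) = 1 - 0.8376 = 0.1624

0.1624 bits


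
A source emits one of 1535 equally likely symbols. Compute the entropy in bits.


H = log2(n) = log2(1535) = 10.584

10.584 bits


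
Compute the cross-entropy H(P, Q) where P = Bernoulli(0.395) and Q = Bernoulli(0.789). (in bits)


H(P,Q) = -p*log2(q) - (1-p)*log2(1-q). -0.395*log2(0.789) = 0.135052; -0.605*log2(0.211) = 1.358034. H(P,Q) = 0.135052 + 1.358034 = 1.4931

1.4931 bits


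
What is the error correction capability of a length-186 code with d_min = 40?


Correction capability = floor((d-1)/2) = floor((40-1)/2) = 19

19 errors


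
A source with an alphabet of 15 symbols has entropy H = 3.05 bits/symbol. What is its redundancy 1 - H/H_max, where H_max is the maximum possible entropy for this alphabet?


H_max = log2(K) = log2(15) = 3.9069 bits/symbol. Redundancy = 1 - H/H_max = 1 - 3.05/3.9069 = 1 - 0.7807 = 0.2193

0.2193


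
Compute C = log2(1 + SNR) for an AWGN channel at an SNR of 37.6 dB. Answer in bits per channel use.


SNR_linear = 10^(37.6/10) = 5754.3994; C = log2(1 + SNR_linear) = log2(1 + 5754.3994) = 12.4907

12.4907 bits/channel use


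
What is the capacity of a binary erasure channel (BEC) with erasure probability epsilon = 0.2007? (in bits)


C = 1 - epsilon = 1 - 0.2007 = 0.7993

0.7993 bits


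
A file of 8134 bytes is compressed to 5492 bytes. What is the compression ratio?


Ratio = original / compressed = 8134 / 5492 = 1.4811

1.4811


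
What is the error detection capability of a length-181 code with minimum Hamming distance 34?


Detection capability = d_min - 1 = 34 - 1 = 33

33 errors


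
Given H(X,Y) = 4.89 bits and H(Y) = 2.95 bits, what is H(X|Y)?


H(X|Y) = H(X,Y) - H(Y) = 4.89 - 2.95 = 1.94

1.94 bits


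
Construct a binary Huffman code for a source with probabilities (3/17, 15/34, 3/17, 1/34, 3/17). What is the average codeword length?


Huffman construction (repeatedly merge the two least-probable nodes; each merge adds 1 bit to every symbol beneath it): 1/34 + 3/17 = 7/34; 3/17 + 3/17 = 6/17; 7/34 + 6/17 = 19/34; 15/34 + 19/34 = 1. Resulting codeword lengths (in the order the probabilities were given): (3, 1, 3, 3, 3). L_avg = sum(p_i * l_i) = 3/17*3 + 15/34*1 + 3/17*3 + 1/34*3 + 3/17*3 = 36/17 = 2.1176

2.1176 bits


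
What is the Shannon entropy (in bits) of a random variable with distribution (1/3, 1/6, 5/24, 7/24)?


H = -sum(p_i * log2(p_i)). Terms: -(1/3)*log2(1/3) = 0.528321; -(1/6)*log2(1/6) = 0.430827; -(5/24)*log2(5/24) = 0.471466; -(7/24)*log2(7/24) = 0.518469. H = 0.528321 + 0.430827 + 0.471466 + 0.518469 = 1.9491

1.9491 bits


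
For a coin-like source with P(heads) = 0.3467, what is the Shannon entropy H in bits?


H = -p*log2(p) - (1-p)*log2(1-p). -0.3467*log2(0.3467) = 0.529841; -0.6533*log2(0.6533) = 0.401245. H = 0.529841 + 0.401245 = 0.9311

0.9311 bits


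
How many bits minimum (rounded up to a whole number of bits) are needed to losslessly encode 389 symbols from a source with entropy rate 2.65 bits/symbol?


Minimum bits >= n * H = 389 * 2.65 = 1030.85, rounded up to a whole number of bits = 1031

1031 bits


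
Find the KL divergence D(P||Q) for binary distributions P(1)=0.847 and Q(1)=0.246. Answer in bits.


KL = p*log2(p/q) + (1-p)*log2((1-p)/(1-q)) = 0.847*log2(0.847/0.246) + 0.153*log2(0.153/0.754) = 1.1587

1.1587 bits


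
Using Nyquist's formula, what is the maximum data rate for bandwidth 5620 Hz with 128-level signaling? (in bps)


Rate = 2 * B * log2(M) = 2 * 5620 * 7.0 = 78680.0

78680.0 bps


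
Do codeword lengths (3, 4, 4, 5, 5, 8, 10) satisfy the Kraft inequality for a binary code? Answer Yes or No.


Kraft sum = sum(2^(-l_i)) = 0.3174, need <= 1. Result: satisfied (a binary prefix-free code with these lengths exists)

Yes


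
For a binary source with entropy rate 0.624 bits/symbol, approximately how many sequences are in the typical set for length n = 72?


log2|A_typical| = nH = 72 * 0.624 = 44.928, so |A_typical| ~ 2^44.928 = 3.347e+13

3.347e+13


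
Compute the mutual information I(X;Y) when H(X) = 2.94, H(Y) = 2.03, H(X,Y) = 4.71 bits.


I(X;Y) = H(X) + H(Y) - H(X,Y) = 2.94 + 2.03 - 4.71 = 0.26

0.26 bits


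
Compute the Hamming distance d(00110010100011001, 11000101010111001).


Count differing positions: ^ ^ ^ ^ . ^ ^ ^ ^ ^ . ^ . . . . . = 10 differences

10


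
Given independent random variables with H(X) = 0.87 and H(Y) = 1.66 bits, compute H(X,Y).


For independent variables, H(X,Y) = H(X) + H(Y) = 0.87 + 1.66 = 2.53

2.53 bits


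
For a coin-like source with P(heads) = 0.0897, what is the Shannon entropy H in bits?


H = -p*log2(p) - (1-p)*log2(1-p). -0.0897*log2(0.0897) = 0.312044; -0.9103*log2(0.9103) = 0.123424. H = 0.312044 + 0.123424 = 0.4355

0.4355 bits


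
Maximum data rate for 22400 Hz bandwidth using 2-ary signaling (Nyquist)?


Rate = 2 * B * log2(M) = 2 * 22400 * 1.0 = 44800.0

44800.0 bps


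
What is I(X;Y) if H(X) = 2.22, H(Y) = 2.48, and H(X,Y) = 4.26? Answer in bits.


I(X;Y) = H(X) + H(Y) - H(X,Y) = 2.22 + 2.48 - 4.26 = 0.44

0.44 bits


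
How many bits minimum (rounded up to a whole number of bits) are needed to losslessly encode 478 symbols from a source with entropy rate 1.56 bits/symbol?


Minimum bits >= n * H = 478 * 1.56 = 745.68, rounded up to a whole number of bits = 746

746 bits


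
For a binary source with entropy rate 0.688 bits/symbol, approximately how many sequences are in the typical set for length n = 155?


log2|A_typical| = nH = 155 * 0.688 = 106.64, so |A_typical| ~ 2^106.64 = 1.264e+32

1.264e+32


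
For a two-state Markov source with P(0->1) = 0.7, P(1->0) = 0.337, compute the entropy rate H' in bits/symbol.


Stationary distribution: pi_0 = p10/(p01+p10) = 0.325, pi_1 = 0.675. Entropy rate H' = pi_0*H(p01) + pi_1*H(p10) = 0.325*0.8813 + 0.675*0.9219 = 0.9087

0.9087 bits/symbol


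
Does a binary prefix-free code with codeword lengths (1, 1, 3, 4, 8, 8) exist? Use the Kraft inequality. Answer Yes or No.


Kraft sum = sum(2^(-l_i)) = 1.1953, need <= 1. Result: violated (a binary prefix-free code with these lengths cannot exist)

No


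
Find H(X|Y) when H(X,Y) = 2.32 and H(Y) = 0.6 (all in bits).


H(X|Y) = H(X,Y) - H(Y) = 2.32 - 0.6 = 1.72

1.72 bits


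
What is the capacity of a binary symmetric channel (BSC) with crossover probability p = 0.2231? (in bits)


H(p) = -p*log2(p) - (1-p)*log2(1-p) = -0.2231*log2(0.2231) - 0.7769*log2(0.7769) = 0.482841 + 0.282946 = 0.7658. C = 1 - H(p) = 1 - 0.7658 = 0.2342

0.2342 bits


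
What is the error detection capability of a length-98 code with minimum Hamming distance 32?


Detection capability = d_min - 1 = 32 - 1 = 31

31 errors


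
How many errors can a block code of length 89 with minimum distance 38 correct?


Correction capability = floor((d-1)/2) = floor((38-1)/2) = 18

18 errors


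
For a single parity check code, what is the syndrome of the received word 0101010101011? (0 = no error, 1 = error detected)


Syndrome = XOR of all bits = 0 XOR 1 XOR 0 XOR 1 XOR 0 XOR 1 XOR 0 XOR 1 XOR 0 XOR 1 XOR 0 XOR 1 XOR 1 = 1

1


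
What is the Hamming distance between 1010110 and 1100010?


Count differing positions: . ^ ^ . ^ . . = 3 differences

3


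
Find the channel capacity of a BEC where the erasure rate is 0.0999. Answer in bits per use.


C = 1 - epsilon = 1 - 0.0999 = 0.9001

0.9001 bits


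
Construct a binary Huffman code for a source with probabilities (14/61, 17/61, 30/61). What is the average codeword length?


Huffman construction (repeatedly merge the two least-probable nodes; each merge adds 1 bit to every symbol beneath it): 14/61 + 17/61 = 31/61; 30/61 + 31/61 = 1. Resulting codeword lengths (in the order the probabilities were given): (2, 2, 1). L_avg = sum(p_i * l_i) = 14/61*2 + 17/61*2 + 30/61*1 = 92/61 = 1.5082

1.5082 bits


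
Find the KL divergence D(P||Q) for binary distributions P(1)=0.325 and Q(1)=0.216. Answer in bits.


KL = p*log2(p/q) + (1-p)*log2((1-p)/(1-q)) = 0.325*log2(0.325/0.216) + 0.675*log2(0.675/0.784) = 0.0458

0.0458 bits


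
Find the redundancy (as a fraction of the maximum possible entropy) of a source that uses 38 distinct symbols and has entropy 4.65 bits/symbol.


H_max = log2(K) = log2(38) = 5.2479 bits/symbol. Redundancy = 1 - H/H_max = 1 - 4.65/5.2479 = 1 - 0.8861 = 0.1139

0.1139


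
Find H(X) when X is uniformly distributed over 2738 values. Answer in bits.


H = log2(n) = log2(2738) = 11.4189

11.4189 bits


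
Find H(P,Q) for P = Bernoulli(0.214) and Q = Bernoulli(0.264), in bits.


H(P,Q) = -p*log2(q) - (1-p)*log2(1-q). -0.214*log2(0.264) = 0.411177; -0.786*log2(0.736) = 0.347587. H(P,Q) = 0.411177 + 0.347587 = 0.7588

0.7588 bits


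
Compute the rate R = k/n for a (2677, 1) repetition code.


Rate = k/n = 1/2677

1/2677


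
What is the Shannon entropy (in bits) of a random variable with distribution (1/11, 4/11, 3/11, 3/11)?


H = -sum(p_i * log2(p_i)). Terms: -(1/11)*log2(1/11) = 0.314494; -(4/11)*log2(4/11) = 0.530702; -(3/11)*log2(3/11) = 0.511219; -(3/11)*log2(3/11) = 0.511219. H = 0.314494 + 0.530702 + 0.511219 + 0.511219 = 1.8676

1.8676 bits


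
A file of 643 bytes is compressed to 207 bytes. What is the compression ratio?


Ratio = original / compressed = 643 / 207 = 3.1063

3.1063


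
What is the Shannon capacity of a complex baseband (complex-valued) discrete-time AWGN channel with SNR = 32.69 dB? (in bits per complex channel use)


SNR_linear = 10^(32.69/10) = 1857.8045; C = log2(1 + SNR_linear) = log2(1 + 1857.8045) = 10.8602

10.8602 bits/channel use


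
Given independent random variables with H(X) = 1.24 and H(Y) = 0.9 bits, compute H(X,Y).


For independent variables, H(X,Y) = H(X) + H(Y) = 1.24 + 0.9 = 2.14

2.14 bits


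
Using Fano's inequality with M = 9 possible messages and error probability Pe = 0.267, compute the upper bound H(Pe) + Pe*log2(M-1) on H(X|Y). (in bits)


H(Pe) = -Pe*log2(Pe) - (1-Pe)*log2(1-Pe) = -0.267*log2(0.267) - 0.733*log2(0.733) = 0.508659 + 0.328468 = 0.8371. Pe*log2(M-1) = 0.267*log2(8) = 0.801000. Bound = H(Pe) + Pe*log2(M-1) = 0.508659 + 0.328468 + 0.801000 = 1.6381

1.6381 bits


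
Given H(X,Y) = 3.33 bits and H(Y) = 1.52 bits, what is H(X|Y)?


H(X|Y) = H(X,Y) - H(Y) = 3.33 - 1.52 = 1.81

1.81 bits


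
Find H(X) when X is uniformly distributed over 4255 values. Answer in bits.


H = log2(n) = log2(4255) = 12.0549

12.0549 bits


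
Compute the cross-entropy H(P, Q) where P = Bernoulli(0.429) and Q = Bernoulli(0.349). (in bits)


H(P,Q) = -p*log2(q) - (1-p)*log2(1-q). -0.429*log2(0.349) = 0.651523; -0.571*log2(0.651) = 0.353603. H(P,Q) = 0.651523 + 0.353603 = 1.0051

1.0051 bits


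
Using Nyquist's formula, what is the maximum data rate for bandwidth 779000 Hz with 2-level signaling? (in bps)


Rate = 2 * B * log2(M) = 2 * 779000 * 1.0 = 1558000.0

1558000.0 bps


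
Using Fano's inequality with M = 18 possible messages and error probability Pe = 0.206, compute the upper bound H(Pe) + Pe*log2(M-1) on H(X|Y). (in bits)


H(Pe) = -Pe*log2(Pe) - (1-Pe)*log2(1-Pe) = -0.206*log2(0.206) - 0.794*log2(0.794) = 0.469532 + 0.264235 = 0.7338. Pe*log2(M-1) = 0.206*log2(17) = 0.842017. Bound = H(Pe) + Pe*log2(M-1) = 0.469532 + 0.264235 + 0.842017 = 1.5758

1.5758 bits


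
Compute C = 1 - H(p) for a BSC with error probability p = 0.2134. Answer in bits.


H(p) = -p*log2(p) - (1-p)*log2(1-p) = -0.2134*log2(0.2134) - 0.7866*log2(0.7866) = 0.475534 + 0.272398 = 0.7479. C = 1 - H(p) = 1 - 0.7479 = 0.2521

0.2521 bits


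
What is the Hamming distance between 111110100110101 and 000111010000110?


Count differing positions: ^ ^ ^ . . ^ ^ ^ . ^ ^ . . ^ ^ = 10 differences

10


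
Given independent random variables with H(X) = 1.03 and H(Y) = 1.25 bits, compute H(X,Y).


For independent variables, H(X,Y) = H(X) + H(Y) = 1.03 + 1.25 = 2.28

2.28 bits
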